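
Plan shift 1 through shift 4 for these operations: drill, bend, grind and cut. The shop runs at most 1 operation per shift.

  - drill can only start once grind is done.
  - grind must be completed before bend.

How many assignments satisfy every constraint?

8

Splitting on drill: it can be shift 2 (2), shift 3 (3), shift 4 (3). Listing each branch's schedules as (bend, grind, cut) by shift number:
drill=shift 2: (3,1,4) (4,1,3) — 2.
drill=shift 3: (2,1,4) (4,1,2) (4,2,1) — 3.
drill=shift 4: (2,1,3) (3,1,2) (3,2,1) — 3.
Summing: 2 + 3 + 3 = 8.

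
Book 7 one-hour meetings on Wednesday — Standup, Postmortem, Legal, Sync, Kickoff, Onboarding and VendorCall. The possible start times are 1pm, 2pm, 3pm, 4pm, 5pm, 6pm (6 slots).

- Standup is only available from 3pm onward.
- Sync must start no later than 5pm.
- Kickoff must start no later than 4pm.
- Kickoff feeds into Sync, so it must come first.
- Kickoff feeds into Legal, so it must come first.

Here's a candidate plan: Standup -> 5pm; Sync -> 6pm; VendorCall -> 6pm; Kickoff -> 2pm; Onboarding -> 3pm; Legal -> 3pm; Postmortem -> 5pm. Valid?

Invalid. Sync must start no later than 5pm.

Standup is only available from 3pm onward — holds.
Kickoff feeds into Legal, so it must come first — holds.
Sync must start no later than 5pm — violated.
Kickoff feeds into Sync, so it must come first — holds.
Kickoff must start no later than 4pm — holds.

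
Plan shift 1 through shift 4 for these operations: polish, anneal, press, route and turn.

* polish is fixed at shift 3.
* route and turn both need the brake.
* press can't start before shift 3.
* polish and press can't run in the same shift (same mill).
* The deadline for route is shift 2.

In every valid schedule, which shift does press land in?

shift 4

press's window is shift 3–shift 4.
polish is fixed at shift 3, and press can't share a shift with polish.
So press must be shift 4.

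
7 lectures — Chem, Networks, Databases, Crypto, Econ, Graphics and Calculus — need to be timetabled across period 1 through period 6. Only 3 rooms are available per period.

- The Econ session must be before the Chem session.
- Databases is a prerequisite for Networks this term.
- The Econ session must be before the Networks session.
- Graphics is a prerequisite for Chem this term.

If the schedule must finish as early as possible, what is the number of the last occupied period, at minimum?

The precedence chain requires at least 2 distinct periods.
With at most 3 per period and 7 lectures, at least 3 periods are needed.
3 works (last occupied period: period 3): for example Crypto -> period 2, Chem -> period 2, Calculus -> period 3, Graphics -> period 1, Econ -> period 1, Networks -> period 2, Databases -> period 1.

period 3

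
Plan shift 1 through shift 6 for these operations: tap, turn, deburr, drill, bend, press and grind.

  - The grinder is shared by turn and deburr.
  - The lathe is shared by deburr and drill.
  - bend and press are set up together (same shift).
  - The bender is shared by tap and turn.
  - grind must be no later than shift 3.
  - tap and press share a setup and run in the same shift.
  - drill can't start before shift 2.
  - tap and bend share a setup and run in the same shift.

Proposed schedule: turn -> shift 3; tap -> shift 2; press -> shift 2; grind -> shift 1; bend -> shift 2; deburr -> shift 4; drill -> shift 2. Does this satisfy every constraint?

Valid

The lathe is shared by deburr and drill — holds.
grind must be no later than shift 3 — holds.
drill can't start before shift 2 — holds.
bend and press are set up together (same shift) — holds.
The bender is shared by tap and turn — holds.
tap and bend share a setup and run in the same shift — holds.
The grinder is shared by turn and deburr — holds.
tap and press share a setup and run in the same shift — holds.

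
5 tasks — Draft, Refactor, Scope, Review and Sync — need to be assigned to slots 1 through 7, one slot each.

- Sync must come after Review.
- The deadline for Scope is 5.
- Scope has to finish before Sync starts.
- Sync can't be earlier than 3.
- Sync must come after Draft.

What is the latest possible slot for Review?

Downstream work caps Review at 6.
Review at 6 is achievable: Scope -> 1, Review -> 6, Refactor -> 1, Sync -> 7, Draft -> 1.

6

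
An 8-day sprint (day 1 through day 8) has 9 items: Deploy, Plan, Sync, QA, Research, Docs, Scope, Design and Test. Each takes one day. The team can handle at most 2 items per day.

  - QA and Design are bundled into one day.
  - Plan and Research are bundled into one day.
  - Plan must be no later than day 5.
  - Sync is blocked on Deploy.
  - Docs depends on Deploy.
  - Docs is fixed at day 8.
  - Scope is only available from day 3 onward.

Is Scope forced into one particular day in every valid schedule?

Scope can be day 3 (e.g. Research in day 1, Test in day 2, Deploy in day 2, Design in day 4, Plan in day 1, QA in day 4, Sync in day 3, Scope in day 3, Docs in day 8) or day 4 (e.g. Scope in day 4; Research in day 1; Plan in day 1; Design in day 5; Sync in day 3; Test in day 2; Deploy in day 2; Docs in day 8; QA in day 5).

No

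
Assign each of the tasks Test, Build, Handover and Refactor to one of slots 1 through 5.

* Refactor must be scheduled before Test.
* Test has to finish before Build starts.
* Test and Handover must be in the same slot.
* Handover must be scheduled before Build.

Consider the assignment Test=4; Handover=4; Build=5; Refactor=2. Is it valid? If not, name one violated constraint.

Yes

Test has to finish before Build starts — holds.
Refactor must be scheduled before Test — holds.
Handover must be scheduled before Build — holds.
Test and Handover must be in the same slot — holds.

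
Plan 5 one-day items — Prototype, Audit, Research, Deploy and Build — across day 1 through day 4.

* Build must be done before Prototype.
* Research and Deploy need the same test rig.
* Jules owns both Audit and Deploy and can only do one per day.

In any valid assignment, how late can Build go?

Downstream work caps Build at day 3.
Build at day 3 is achievable: Research -> day 1; Audit -> day 1; Deploy -> day 2; Build -> day 3; Prototype -> day 4.

day 3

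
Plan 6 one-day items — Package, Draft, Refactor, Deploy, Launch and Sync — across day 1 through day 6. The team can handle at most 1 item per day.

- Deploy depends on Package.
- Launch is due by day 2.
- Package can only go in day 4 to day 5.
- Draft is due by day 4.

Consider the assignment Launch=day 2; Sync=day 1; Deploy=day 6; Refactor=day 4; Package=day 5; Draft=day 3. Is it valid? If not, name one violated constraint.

Valid

The team can handle at most 1 item per day — holds.
Deploy depends on Package — holds.
Draft is due by day 4 — holds.
Package can only go in day 4 to day 5 — holds.
Launch is due by day 2 — holds.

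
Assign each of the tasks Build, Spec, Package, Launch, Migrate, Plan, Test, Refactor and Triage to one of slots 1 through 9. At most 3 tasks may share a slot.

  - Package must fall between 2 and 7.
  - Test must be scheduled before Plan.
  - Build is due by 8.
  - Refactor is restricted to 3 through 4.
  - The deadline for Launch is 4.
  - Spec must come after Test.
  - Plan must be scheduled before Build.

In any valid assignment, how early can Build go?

Precedence pushes Build to at least 3; Build's own window allows nothing later than 8.
Build at 3 is achievable: Migrate in 1; Package in 2; Test in 1; Spec in 2; Refactor in 3; Plan in 2; Triage in 3; Build in 3; Launch in 1.

3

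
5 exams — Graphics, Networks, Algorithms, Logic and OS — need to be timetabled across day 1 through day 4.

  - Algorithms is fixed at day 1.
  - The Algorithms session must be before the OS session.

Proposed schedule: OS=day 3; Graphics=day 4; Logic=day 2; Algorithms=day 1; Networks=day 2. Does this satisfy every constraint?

Yes

The Algorithms session must be before the OS session — holds.
Algorithms is fixed at day 1 — holds.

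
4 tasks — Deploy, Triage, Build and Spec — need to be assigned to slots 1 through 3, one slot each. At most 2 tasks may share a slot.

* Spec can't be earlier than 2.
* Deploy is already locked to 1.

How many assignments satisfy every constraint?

Splitting on Triage: it can be 1 (4), 2 (5), 3 (5). Listing each branch's schedules as (Deploy, Build, Spec):
Triage=1: (1,2,2) (1,2,3) (1,3,2) (1,3,3) — 4.
Triage=2: (1,1,2) (1,1,3) (1,2,3) (1,3,2) (1,3,3) — 5.
Triage=3: (1,1,2) (1,1,3) (1,2,2) (1,2,3) (1,3,2) — 5.
Summing: 4 + 5 + 5 = 14.

14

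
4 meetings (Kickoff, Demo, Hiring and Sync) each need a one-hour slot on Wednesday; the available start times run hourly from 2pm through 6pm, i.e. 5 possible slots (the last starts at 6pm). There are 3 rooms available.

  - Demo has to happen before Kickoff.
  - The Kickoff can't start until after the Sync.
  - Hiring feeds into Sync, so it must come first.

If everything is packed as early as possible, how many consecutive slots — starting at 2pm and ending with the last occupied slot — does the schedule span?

The precedence chain requires at least 3 distinct slots.
With at most 3 per slot and 4 meetings, at least 2 slots are needed.
3 works (last occupied slot: 4pm): for example Kickoff -> 4pm; Sync -> 3pm; Hiring -> 2pm; Demo -> 2pm.

3 slots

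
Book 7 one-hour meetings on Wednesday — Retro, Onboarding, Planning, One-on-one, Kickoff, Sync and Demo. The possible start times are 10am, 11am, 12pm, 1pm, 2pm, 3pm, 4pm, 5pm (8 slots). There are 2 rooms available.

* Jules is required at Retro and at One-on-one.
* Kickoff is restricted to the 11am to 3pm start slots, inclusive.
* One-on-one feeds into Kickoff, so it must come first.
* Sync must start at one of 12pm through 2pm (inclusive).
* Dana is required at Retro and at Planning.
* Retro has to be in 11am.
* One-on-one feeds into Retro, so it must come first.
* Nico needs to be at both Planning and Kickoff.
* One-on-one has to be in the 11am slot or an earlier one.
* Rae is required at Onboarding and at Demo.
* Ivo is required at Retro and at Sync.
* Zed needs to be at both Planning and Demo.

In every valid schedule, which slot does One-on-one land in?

One-on-one's window is 10am–11am.
Retro is fixed at 11am, and One-on-one can't share a slot with Retro.
So One-on-one must be 10am.

10am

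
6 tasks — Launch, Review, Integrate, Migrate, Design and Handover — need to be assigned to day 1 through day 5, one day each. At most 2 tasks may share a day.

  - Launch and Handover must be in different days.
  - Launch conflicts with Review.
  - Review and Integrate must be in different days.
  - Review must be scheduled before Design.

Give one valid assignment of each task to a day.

Migrate in day 1, Design in day 2, Launch in day 2, Review in day 1, Integrate in day 3, Handover in day 3

Checking: Review(day 1) before Design(day 2); Launch(day 2) != Review(day 1); Review(day 1) != Integrate(day 3); Launch(day 2) != Handover(day 3); max 2 per day (cap 2).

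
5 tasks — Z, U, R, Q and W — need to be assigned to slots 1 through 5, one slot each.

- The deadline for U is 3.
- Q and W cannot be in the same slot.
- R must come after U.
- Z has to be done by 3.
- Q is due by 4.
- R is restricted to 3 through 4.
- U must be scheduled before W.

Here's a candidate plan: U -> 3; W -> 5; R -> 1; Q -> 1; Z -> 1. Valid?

Q and W cannot be in the same slot — holds.
The deadline for U is 3 — holds.
R must come after U — violated.
R is restricted to 3 through 4 — violated.
Z has to be done by 3 — holds.
U must be scheduled before W — holds.
Q is due by 4 — holds.

Invalid. R must come after U.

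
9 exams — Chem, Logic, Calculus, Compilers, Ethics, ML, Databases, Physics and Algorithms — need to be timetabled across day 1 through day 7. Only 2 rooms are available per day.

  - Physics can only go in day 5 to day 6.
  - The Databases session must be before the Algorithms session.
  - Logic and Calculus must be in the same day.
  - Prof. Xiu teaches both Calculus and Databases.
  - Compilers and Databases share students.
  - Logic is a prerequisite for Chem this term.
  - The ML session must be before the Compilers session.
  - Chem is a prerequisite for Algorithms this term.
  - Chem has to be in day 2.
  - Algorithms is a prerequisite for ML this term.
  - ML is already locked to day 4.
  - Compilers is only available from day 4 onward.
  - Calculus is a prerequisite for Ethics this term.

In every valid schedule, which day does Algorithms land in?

Chem is fixed at day 2 and must come before Algorithms, so Algorithms is at least day 3.
ML is fixed at day 4 and must come after Algorithms, so Algorithms is at most day 3.
So Algorithms must be day 3.

day 3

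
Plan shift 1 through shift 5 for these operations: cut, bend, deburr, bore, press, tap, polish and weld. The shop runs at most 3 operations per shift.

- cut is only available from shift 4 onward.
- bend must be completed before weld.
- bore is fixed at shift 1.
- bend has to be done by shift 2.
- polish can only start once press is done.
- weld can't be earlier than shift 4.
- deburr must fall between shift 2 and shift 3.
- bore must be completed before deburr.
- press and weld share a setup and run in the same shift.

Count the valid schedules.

Splitting on cut: it can be shift 4 (16), shift 5 (20). Listing each branch's schedules as (bend, deburr, bore, press, tap, polish, weld) by shift number:
cut=shift 4: (1,2,1,4,1,5,4) (1,2,1,4,2,5,4) (1,2,1,4,3,5,4) (1,2,1,4,5,5,4) (1,3,1,4,1,5,4) (1,3,1,4,2,5,4) (1,3,1,4,3,5,4) (1,3,1,4,5,5,4) (2,2,1,4,1,5,4) (2,2,1,4,2,5,4) (2,2,1,4,3,5,4) (2,2,1,4,5,5,4) (2,3,1,4,1,5,4) (2,3,1,4,2,5,4) (2,3,1,4,3,5,4) (2,3,1,4,5,5,4) — 16.
cut=shift 5: (1,2,1,4,1,5,4) (1,2,1,4,2,5,4) (1,2,1,4,3,5,4) (1,2,1,4,4,5,4) (1,2,1,4,5,5,4) (1,3,1,4,1,5,4) (1,3,1,4,2,5,4) (1,3,1,4,3,5,4) (1,3,1,4,4,5,4) (1,3,1,4,5,5,4) (2,2,1,4,1,5,4) (2,2,1,4,2,5,4) (2,2,1,4,3,5,4) (2,2,1,4,4,5,4) (2,2,1,4,5,5,4) (2,3,1,4,1,5,4) (2,3,1,4,2,5,4) (2,3,1,4,3,5,4) (2,3,1,4,4,5,4) (2,3,1,4,5,5,4) — 20.
Summing: 16 + 20 = 36.

36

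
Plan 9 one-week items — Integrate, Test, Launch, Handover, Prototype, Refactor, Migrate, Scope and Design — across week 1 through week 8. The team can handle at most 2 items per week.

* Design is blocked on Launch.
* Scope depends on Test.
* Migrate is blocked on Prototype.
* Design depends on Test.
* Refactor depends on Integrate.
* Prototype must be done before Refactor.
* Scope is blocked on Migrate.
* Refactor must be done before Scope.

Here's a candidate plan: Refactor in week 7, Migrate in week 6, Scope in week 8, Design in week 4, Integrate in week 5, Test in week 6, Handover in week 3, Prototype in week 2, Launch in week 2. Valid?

Design depends on Test — violated.
The team can handle at most 2 items per week — holds.
Scope depends on Test — holds.
Refactor depends on Integrate — holds.
Design is blocked on Launch — holds.
Migrate is blocked on Prototype — holds.
Prototype must be done before Refactor — holds.
Refactor must be done before Scope — holds.
Scope is blocked on Migrate — holds.

Invalid. Design depends on Test.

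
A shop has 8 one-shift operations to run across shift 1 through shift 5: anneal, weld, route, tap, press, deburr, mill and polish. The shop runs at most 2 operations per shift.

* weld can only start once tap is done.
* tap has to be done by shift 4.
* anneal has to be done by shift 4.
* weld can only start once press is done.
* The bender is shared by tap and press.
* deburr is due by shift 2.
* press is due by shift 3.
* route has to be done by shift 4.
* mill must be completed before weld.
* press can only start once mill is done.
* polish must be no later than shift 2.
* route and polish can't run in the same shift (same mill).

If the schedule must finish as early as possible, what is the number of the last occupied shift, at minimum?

shift 4

The precedence chain requires at least 3 distinct shifts.
With at most 2 per shift and 8 operations, at least 4 shifts are needed.
4 works (last occupied shift: shift 4): for example polish -> shift 1, press -> shift 3, mill -> shift 2, anneal -> shift 3, tap -> shift 2, deburr -> shift 1, weld -> shift 4, route -> shift 4.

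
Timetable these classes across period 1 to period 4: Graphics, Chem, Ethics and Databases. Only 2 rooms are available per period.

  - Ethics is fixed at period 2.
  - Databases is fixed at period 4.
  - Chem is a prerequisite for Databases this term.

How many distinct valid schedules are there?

11

Splitting on Graphics: it can be period 1 (3), period 2 (2), period 3 (3), period 4 (3). Listing each branch's schedules as (Chem, Ethics, Databases) by period number:
Graphics=period 1: (1,2,4) (2,2,4) (3,2,4) — 3.
Graphics=period 2: (1,2,4) (3,2,4) — 2.
Graphics=period 3: (1,2,4) (2,2,4) (3,2,4) — 3.
Graphics=period 4: (1,2,4) (2,2,4) (3,2,4) — 3.
Summing: 3 + 2 + 3 + 3 = 11.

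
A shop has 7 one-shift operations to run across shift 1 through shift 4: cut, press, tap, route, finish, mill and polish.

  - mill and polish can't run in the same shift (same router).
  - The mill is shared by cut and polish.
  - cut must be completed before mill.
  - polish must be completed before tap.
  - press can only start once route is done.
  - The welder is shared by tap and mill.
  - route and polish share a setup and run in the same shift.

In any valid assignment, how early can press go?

shift 2

Precedence pushes press to at least shift 2.
press at shift 2 is achievable: tap in shift 2; press in shift 2; route in shift 1; cut in shift 2; polish in shift 1; mill in shift 3; finish in shift 1.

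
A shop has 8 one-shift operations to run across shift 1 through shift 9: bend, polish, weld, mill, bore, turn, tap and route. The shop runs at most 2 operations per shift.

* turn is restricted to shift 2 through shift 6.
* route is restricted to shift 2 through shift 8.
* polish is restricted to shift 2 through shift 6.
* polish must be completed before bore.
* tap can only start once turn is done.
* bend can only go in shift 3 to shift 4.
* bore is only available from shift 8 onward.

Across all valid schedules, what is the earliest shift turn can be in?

Turn is available from shift 2; turn's own window allows nothing later than shift 6.
turn at shift 2 is achievable: mill=shift 1, polish=shift 2, weld=shift 1, bore=shift 8, tap=shift 4, route=shift 3, bend=shift 3, turn=shift 2.

shift 2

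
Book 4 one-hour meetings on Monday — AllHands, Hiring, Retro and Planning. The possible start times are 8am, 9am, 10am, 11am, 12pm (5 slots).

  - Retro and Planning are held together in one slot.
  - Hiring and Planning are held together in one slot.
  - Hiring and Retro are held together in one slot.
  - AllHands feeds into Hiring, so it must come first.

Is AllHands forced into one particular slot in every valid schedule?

No

AllHands can be 8am (e.g. Planning=9am; Hiring=9am; AllHands=8am; Retro=9am) or 9am (e.g. Planning -> 10am, Hiring -> 10am, Retro -> 10am, AllHands -> 9am).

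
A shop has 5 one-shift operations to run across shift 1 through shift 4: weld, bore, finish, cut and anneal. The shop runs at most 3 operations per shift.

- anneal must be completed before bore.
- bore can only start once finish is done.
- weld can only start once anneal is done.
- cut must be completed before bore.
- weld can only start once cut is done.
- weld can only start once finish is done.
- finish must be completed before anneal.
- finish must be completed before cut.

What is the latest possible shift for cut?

shift 3

Precedence pushes cut to at least shift 2; downstream work caps cut at shift 3.
cut at shift 3 is achievable: bore -> shift 4, weld -> shift 4, anneal -> shift 2, finish -> shift 1, cut -> shift 3.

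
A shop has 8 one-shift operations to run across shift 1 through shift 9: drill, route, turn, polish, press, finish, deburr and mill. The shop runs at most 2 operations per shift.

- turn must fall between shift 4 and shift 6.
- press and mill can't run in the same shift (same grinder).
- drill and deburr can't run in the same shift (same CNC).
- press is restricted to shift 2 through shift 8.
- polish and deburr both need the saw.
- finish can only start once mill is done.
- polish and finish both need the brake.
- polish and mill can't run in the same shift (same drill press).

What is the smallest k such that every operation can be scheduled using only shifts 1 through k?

4 shifts

The precedence chain requires at least 2 distinct shifts.
With at most 2 per shift and 8 operations, at least 4 shifts are needed.
turn can't be placed before shift 4, so the schedule must run through at least shift 4.
4 works (last occupied shift: shift 4): for example deburr=shift 4; route=shift 3; mill=shift 1; drill=shift 1; polish=shift 3; press=shift 2; turn=shift 4; finish=shift 2.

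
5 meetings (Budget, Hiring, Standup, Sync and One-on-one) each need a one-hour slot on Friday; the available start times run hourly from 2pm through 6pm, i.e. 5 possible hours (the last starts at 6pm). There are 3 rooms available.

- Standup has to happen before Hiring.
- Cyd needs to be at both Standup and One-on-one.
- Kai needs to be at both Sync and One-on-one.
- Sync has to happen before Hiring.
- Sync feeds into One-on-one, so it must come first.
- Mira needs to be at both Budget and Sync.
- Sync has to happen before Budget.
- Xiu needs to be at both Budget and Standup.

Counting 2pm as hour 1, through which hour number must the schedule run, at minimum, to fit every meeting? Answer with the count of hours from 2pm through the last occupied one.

The precedence chain requires at least 2 distinct hours.
With at most 3 per hour and 5 meetings, at least 2 hours are needed.
2 works (last occupied hour: 3pm): for example Standup -> 2pm; Budget -> 3pm; Hiring -> 3pm; Sync -> 2pm; One-on-one -> 3pm.

2 hours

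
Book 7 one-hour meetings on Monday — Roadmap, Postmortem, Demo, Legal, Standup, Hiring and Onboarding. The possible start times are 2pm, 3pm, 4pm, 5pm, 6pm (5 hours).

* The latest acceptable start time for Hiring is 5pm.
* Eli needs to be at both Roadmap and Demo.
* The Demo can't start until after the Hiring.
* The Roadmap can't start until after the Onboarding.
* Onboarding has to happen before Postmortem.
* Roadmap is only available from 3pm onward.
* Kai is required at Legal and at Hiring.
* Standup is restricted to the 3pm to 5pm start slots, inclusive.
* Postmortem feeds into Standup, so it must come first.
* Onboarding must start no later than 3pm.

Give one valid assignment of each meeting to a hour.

Legal=3pm; Postmortem=3pm; Hiring=2pm; Standup=4pm; Demo=4pm; Onboarding=2pm; Roadmap=3pm

Checking: Onboarding(2pm) before Postmortem(3pm); Hiring(2pm) before Demo(4pm); Onboarding(2pm) before Roadmap(3pm); Postmortem(3pm) before Standup(4pm); Legal(3pm) != Hiring(2pm); Roadmap(3pm) != Demo(4pm); Hiring=2pm in [2pm,5pm]; Roadmap=3pm in [3pm,6pm]; Standup=4pm in [3pm,5pm]; Onboarding=2pm in [2pm,3pm].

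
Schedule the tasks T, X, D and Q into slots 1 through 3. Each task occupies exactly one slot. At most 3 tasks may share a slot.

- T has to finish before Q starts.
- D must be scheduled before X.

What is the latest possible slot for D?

2

Downstream work caps D at 2.
D at 2 is achievable: Q in 2; X in 3; D in 2; T in 1.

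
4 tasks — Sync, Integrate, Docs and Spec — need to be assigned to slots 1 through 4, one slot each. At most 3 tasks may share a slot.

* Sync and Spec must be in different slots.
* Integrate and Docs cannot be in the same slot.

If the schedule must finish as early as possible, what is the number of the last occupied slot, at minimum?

With at most 3 per slot and 4 tasks, at least 2 slots are needed.
2 works (last occupied slot: 2): for example Spec=2, Integrate=1, Docs=2, Sync=1.

2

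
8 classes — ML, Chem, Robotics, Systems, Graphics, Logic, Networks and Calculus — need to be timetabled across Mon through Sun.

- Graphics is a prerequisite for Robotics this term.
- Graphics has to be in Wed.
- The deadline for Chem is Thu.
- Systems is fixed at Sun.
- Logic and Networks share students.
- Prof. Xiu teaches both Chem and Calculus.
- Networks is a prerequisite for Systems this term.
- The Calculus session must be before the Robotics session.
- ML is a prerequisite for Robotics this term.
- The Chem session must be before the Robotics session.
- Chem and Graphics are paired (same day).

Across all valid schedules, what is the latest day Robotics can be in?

Precedence pushes Robotics to at least Thu.
Robotics at Sun is achievable: Networks -> Mon; Robotics -> Sun; Calculus -> Mon; Systems -> Sun; Chem -> Wed; Graphics -> Wed; ML -> Mon; Logic -> Tue.

Sun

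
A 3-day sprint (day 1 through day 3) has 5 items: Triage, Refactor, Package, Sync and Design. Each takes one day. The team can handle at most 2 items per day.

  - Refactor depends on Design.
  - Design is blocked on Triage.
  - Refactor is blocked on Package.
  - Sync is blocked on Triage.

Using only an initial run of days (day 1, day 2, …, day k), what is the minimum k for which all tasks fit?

3

The precedence chain requires at least 3 distinct days.
With at most 2 per day and 5 tasks, at least 3 days are needed.
3 works (last occupied day: day 3): for example Design=day 2, Refactor=day 3, Sync=day 2, Package=day 1, Triage=day 1.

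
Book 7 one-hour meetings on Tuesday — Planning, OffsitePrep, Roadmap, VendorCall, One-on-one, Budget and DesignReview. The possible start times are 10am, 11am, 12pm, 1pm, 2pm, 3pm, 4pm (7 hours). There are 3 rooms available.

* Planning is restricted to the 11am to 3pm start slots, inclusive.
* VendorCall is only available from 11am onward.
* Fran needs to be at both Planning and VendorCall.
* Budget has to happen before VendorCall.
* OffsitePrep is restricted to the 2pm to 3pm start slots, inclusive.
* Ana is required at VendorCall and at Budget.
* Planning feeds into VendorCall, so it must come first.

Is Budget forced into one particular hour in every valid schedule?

No

Budget can be 10am (e.g. Budget=10am; Roadmap=10am; One-on-one=10am; VendorCall=12pm; DesignReview=11am; OffsitePrep=2pm; Planning=11am) or 11am (e.g. Budget in 11am, One-on-one in 10am, OffsitePrep in 2pm, Roadmap in 10am, VendorCall in 12pm, DesignReview in 10am, Planning in 11am).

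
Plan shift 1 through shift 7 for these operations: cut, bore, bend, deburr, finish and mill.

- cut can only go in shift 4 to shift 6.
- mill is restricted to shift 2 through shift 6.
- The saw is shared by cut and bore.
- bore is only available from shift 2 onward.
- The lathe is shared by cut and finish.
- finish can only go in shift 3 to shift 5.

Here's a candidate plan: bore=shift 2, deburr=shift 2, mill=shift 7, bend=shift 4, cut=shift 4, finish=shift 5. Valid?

Invalid. mill is restricted to shift 2 through shift 6.

mill is restricted to shift 2 through shift 6 — violated.
The lathe is shared by cut and finish — holds.
cut can only go in shift 4 to shift 6 — holds.
bore is only available from shift 2 onward — holds.
The saw is shared by cut and bore — holds.
finish can only go in shift 3 to shift 5 — holds.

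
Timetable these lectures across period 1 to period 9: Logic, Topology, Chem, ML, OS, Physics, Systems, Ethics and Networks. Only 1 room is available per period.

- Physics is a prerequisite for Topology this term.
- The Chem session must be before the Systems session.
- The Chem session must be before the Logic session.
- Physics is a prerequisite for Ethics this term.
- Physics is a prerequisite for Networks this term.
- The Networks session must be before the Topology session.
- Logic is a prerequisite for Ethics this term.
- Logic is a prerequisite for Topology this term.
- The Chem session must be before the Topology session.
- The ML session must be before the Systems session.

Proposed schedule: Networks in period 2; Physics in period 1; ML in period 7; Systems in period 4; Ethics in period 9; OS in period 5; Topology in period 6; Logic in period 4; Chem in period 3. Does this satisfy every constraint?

Physics is a prerequisite for Topology this term — holds.
The Chem session must be before the Logic session — holds.
Logic is a prerequisite for Topology this term — holds.
Only 1 room is available per period — violated.
Physics is a prerequisite for Networks this term — holds.
The Chem session must be before the Topology session — holds.
Logic is a prerequisite for Ethics this term — holds.
The Chem session must be before the Systems session — holds.
The Networks session must be before the Topology session — holds.
The ML session must be before the Systems session — violated.
Physics is a prerequisite for Ethics this term — holds.

No — it violates: Only 1 room is available per period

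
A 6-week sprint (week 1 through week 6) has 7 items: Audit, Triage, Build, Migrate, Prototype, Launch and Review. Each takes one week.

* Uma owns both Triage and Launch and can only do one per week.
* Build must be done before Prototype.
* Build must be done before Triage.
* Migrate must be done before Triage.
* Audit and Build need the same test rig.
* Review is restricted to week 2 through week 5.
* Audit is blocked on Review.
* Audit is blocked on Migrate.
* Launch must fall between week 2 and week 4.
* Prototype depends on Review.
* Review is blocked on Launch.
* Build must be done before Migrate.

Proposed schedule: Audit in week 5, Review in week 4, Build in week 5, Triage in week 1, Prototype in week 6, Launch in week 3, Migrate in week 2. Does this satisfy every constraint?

Build must be done before Prototype — holds.
Uma owns both Triage and Launch and can only do one per week — holds.
Build must be done before Migrate — violated.
Audit is blocked on Migrate — holds.
Launch must fall between week 2 and week 4 — holds.
Build must be done before Triage — violated.
Audit and Build need the same test rig — violated.
Review is restricted to week 2 through week 5 — holds.
Audit is blocked on Review — holds.
Migrate must be done before Triage — violated.
Prototype depends on Review — holds.
Review is blocked on Launch — holds.

Invalid. Build must be done before Triage.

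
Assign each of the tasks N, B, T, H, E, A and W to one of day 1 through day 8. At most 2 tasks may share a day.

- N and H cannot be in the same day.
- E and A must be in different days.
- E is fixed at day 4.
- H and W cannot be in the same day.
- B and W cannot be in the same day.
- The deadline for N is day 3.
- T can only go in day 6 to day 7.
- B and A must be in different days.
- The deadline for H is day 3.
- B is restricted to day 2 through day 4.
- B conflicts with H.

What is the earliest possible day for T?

T is available from day 6; T's own window allows nothing later than day 7.
T at day 6 is achievable: A in day 1, B in day 2, W in day 4, N in day 1, H in day 3, T in day 6, E in day 4.

day 6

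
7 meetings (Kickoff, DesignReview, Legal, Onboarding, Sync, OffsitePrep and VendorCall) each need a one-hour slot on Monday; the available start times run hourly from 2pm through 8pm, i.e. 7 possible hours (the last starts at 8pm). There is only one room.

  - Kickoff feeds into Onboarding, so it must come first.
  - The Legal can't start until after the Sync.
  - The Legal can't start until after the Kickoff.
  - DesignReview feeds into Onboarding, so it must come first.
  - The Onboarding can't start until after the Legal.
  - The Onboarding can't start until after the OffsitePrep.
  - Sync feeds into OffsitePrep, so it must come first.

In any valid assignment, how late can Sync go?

5pm

Downstream work caps Sync at 6pm.
Sync at 5pm is achievable: Sync -> 5pm; Kickoff -> 2pm; OffsitePrep -> 7pm; VendorCall -> 4pm; Onboarding -> 8pm; DesignReview -> 3pm; Legal -> 6pm.
Nothing later works — the capacity limit rule out every hour after 5pm.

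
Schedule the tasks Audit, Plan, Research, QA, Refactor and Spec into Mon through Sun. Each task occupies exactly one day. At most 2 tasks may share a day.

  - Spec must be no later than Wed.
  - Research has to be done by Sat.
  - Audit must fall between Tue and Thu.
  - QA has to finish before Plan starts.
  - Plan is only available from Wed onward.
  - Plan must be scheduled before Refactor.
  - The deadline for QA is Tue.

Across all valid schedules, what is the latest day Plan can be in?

Sat

Plan is available from Wed; downstream work caps Plan at Sat.
Plan at Sat is achievable: Refactor in Sun, QA in Mon, Plan in Sat, Research in Tue, Spec in Mon, Audit in Tue.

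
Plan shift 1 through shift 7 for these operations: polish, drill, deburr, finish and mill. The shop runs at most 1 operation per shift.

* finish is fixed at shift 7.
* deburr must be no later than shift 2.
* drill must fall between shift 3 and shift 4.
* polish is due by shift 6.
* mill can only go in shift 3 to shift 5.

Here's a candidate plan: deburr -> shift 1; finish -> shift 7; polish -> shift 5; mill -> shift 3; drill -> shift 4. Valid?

Yes

mill can only go in shift 3 to shift 5 — holds.
drill must fall between shift 3 and shift 4 — holds.
finish is fixed at shift 7 — holds.
The shop runs at most 1 operation per shift — holds.
deburr must be no later than shift 2 — holds.
polish is due by shift 6 — holds.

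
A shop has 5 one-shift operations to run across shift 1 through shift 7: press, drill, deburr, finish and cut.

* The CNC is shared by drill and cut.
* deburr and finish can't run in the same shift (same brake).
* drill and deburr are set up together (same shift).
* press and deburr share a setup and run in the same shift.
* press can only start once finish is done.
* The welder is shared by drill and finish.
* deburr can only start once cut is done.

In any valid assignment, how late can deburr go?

shift 7

Precedence pushes deburr to at least shift 2.
deburr at shift 7 is achievable: press in shift 7; deburr in shift 7; drill in shift 7; finish in shift 1; cut in shift 1.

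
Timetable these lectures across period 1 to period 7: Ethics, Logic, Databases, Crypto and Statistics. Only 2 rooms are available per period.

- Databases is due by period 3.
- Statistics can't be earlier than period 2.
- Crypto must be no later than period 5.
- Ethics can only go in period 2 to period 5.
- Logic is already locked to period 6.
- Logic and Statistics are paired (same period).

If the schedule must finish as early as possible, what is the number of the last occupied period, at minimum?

period 6

With at most 2 per period and 5 lectures, at least 3 periods are needed.
Logic can't be placed before period 6, so the schedule must run through at least period 6.
6 works (last occupied period: period 6): for example Logic=period 6, Ethics=period 2, Crypto=period 1, Statistics=period 6, Databases=period 1.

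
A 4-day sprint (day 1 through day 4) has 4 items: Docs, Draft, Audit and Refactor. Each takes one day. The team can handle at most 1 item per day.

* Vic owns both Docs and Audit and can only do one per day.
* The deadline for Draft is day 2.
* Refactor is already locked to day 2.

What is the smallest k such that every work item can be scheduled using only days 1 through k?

4 days

With at most 1 per day and 4 work items, at least 4 days are needed.
Refactor can't be placed before day 2, so the schedule must run through at least day 2.
4 works (last occupied day: day 4): for example Docs -> day 3; Draft -> day 1; Refactor -> day 2; Audit -> day 4.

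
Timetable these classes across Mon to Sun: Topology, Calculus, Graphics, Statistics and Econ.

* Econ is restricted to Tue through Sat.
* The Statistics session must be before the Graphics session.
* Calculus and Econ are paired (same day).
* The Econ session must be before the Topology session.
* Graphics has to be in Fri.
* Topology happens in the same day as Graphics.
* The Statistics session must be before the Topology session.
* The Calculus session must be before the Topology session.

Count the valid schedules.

12

Splitting on Calculus: it can be Tue (4), Wed (4), Thu (4). Listing each branch's schedules as (Topology, Graphics, Statistics, Econ):
Calculus=Tue: (Fri,Fri,Mon,Tue) (Fri,Fri,Tue,Tue) (Fri,Fri,Wed,Tue) (Fri,Fri,Thu,Tue) — 4.
Calculus=Wed: (Fri,Fri,Mon,Wed) (Fri,Fri,Tue,Wed) (Fri,Fri,Wed,Wed) (Fri,Fri,Thu,Wed) — 4.
Calculus=Thu: (Fri,Fri,Mon,Thu) (Fri,Fri,Tue,Thu) (Fri,Fri,Wed,Thu) (Fri,Fri,Thu,Thu) — 4.
Summing: 4 + 4 + 4 = 12.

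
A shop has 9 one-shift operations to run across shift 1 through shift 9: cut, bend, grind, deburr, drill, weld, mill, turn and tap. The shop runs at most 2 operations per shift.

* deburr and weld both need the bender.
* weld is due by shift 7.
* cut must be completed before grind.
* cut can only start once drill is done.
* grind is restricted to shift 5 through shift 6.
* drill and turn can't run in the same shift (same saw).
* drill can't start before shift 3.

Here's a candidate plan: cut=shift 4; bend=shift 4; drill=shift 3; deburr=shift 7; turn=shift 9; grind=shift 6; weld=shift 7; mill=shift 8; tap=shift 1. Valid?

No. deburr and weld both need the bender is not satisfied.

drill and turn can't run in the same shift (same saw) — holds.
cut can only start once drill is done — holds.
drill can't start before shift 3 — holds.
cut must be completed before grind — holds.
The shop runs at most 2 operations per shift — holds.
weld is due by shift 7 — holds.
deburr and weld both need the bender — violated.
grind is restricted to shift 5 through shift 6 — holds.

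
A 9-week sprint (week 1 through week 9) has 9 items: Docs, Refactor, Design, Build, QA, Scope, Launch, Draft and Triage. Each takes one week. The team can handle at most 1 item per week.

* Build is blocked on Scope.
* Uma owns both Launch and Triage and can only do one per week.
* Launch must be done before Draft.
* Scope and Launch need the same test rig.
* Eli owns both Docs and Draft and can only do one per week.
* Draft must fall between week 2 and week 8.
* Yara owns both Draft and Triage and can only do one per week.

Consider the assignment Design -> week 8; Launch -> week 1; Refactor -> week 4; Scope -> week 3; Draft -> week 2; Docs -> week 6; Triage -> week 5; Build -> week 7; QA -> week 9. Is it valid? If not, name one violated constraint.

Yes, all constraints hold

The team can handle at most 1 item per week — holds.
Eli owns both Docs and Draft and can only do one per week — holds.
Scope and Launch need the same test rig — holds.
Build is blocked on Scope — holds.
Uma owns both Launch and Triage and can only do one per week — holds.
Draft must fall between week 2 and week 8 — holds.
Launch must be done before Draft — holds.
Yara owns both Draft and Triage and can only do one per week — holds.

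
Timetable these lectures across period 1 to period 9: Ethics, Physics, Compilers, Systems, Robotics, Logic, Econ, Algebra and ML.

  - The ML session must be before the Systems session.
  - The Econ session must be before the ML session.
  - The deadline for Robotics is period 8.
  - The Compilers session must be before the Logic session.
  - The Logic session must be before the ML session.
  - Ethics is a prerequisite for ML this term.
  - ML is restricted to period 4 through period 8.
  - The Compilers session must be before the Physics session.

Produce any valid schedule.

Algebra=period 1, Ethics=period 1, Logic=period 2, Systems=period 5, Physics=period 2, Econ=period 1, ML=period 4, Compilers=period 1, Robotics=period 1

Checking: Ethics(period 1) before ML(period 4); Compilers(period 1) before Physics(period 2); Econ(period 1) before ML(period 4); ML(period 4) before Systems(period 5); Compilers(period 1) before Logic(period 2); Logic(period 2) before ML(period 4); Robotics=period 1 in [period 1,period 8]; ML=period 4 in [period 4,period 8].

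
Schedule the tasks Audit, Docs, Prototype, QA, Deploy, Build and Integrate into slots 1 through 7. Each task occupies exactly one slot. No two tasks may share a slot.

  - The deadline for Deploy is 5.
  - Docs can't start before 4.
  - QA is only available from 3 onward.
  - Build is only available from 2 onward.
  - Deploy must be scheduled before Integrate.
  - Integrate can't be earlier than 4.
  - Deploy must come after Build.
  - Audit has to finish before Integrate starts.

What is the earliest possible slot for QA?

QA is available from 3.
QA at 3 is achievable: QA=3; Audit=1; Deploy=4; Build=2; Prototype=7; Docs=6; Integrate=5.

3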